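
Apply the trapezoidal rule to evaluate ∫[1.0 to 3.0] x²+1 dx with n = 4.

f(x) = x²+1
a = 1.0, b = 3.0, n = 4
h = (b - a)/n = 0.500000

Trapezoidal rule: (h/2)[f(x₀) + 2f(x₁) + 2f(x₂) + ... + f(xₙ)]

x_0 = 1.0000, f(x_0) = 2.000000, coefficient = 1
x_1 = 1.5000, f(x_1) = 3.250000, coefficient = 2
x_2 = 2.0000, f(x_2) = 5.000000, coefficient = 2
x_3 = 2.5000, f(x_3) = 7.250000, coefficient = 2
x_4 = 3.0000, f(x_4) = 10.000000, coefficient = 1

I ≈ (0.500000/2) × 43.000000 = 10.750000
Exact value: 10.666667
Error: 0.083333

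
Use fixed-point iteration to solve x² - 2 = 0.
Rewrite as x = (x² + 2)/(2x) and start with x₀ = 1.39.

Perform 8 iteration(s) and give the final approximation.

Equation: x² - 2 = 0
Fixed-point form: x = (x² + 2)/(2x)
x₀ = 1.39

x_1 = g(1.390000) = 1.414424
x_2 = g(1.414424) = 1.414214
x_3 = g(1.414214) = 1.414214
x_4 = g(1.414214) = 1.414214
x_5 = g(1.414214) = 1.414214
x_6 = g(1.414214) = 1.414214
x_7 = g(1.414214) = 1.414214
x_8 = g(1.414214) = 1.414214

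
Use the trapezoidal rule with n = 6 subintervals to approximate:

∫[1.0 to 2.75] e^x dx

f(x) = e^x
a = 1.0, b = 2.75, n = 6
h = (b - a)/n = 0.291667

Trapezoidal rule: (h/2)[f(x₀) + 2f(x₁) + 2f(x₂) + ... + f(xₙ)]

x_0 = 1.0000, f(x_0) = 2.718282, coefficient = 1
x_1 = 1.2917, f(x_1) = 3.638846, coefficient = 2
x_2 = 1.5833, f(x_2) = 4.871166, coefficient = 2
x_3 = 1.8750, f(x_3) = 6.520819, coefficient = 2
x_4 = 2.1667, f(x_4) = 8.729138, coefficient = 2
x_5 = 2.4583, f(x_5) = 11.685320, coefficient = 2
x_6 = 2.7500, f(x_6) = 15.642632, coefficient = 1

I ≈ (0.291667/2) × 89.251493 = 13.015843
Exact value: 12.924350
Error: 0.091493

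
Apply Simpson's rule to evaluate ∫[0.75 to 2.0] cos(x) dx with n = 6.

f(x) = cos(x)
a = 0.75, b = 2.0, n = 6
h = (b - a)/n = 0.208333

Simpson's rule: (h/3)[f(x₀) + 4f(x₁) + 2f(x₂) + ... + f(xₙ)]

x_0 = 0.7500, f(x_0) = 0.731689, coefficient = 1
x_1 = 0.9583, f(x_1) = 0.574885, coefficient = 4
x_2 = 1.1667, f(x_2) = 0.393219, coefficient = 2
x_3 = 1.3750, f(x_3) = 0.194548, coefficient = 4
x_4 = 1.5833, f(x_4) = -0.012537, coefficient = 2
x_5 = 1.7917, f(x_5) = -0.219079, coefficient = 4
x_6 = 2.0000, f(x_6) = -0.416147, coefficient = 1

I ≈ (0.208333/3) × 3.278319 = 0.227661
Exact value: 0.227659
Error: 0.000002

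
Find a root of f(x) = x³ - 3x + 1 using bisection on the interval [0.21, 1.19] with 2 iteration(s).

f(x) = x³ - 3x + 1
Initial interval: [0.21, 1.19]

Iteration 1:
  c_1 = (0.210000 + 1.190000)/2 = 0.700000
  f(c_1) = f(0.700000) = -0.757000
  f(a) × f(c) < 0, new interval: [0.210000, 0.700000]
Iteration 2:
  c_2 = (0.210000 + 0.700000)/2 = 0.455000
  f(c_2) = f(0.455000) = -0.270804
  f(a) × f(c) < 0, new interval: [0.210000, 0.455000]

After 2 iteration(s), the approximation is c_2 = 0.455000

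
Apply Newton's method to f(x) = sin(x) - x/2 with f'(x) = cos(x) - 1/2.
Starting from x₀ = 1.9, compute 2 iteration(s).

f(x) = sin(x) - x/2
f'(x) = cos(x) - 1/2
x₀ = 1.9

Newton-Raphson formula: x_{n+1} = x_n - f(x_n)/f'(x_n)

Iteration 1:
  f(1.900000) = -0.003700
  f'(1.900000) = -0.823290
  x_1 = 1.900000 - (-0.003700)/(-0.823290) = 1.895506
Iteration 2:
  f(1.895506) = -0.000010
  f'(1.895506) = -0.819034
  x_2 = 1.895506 - (-0.000010)/(-0.819034) = 1.895494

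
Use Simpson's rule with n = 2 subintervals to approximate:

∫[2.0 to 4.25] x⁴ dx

f(x) = x⁴
a = 2.0, b = 4.25, n = 2
h = (b - a)/n = 1.125000

Simpson's rule: (h/3)[f(x₀) + 4f(x₁) + 2f(x₂) + ... + f(xₙ)]

x_0 = 2.0000, f(x_0) = 16.000000, coefficient = 1
x_1 = 3.1250, f(x_1) = 95.367432, coefficient = 4
x_2 = 4.2500, f(x_2) = 326.253906, coefficient = 1

I ≈ (1.125000/3) × 723.723633 = 271.396362
Exact value: 270.915820
Error: 0.480542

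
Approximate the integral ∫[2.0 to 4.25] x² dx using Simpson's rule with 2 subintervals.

f(x) = x²
a = 2.0, b = 4.25, n = 2
h = (b - a)/n = 1.125000

Simpson's rule: (h/3)[f(x₀) + 4f(x₁) + 2f(x₂) + ... + f(xₙ)]

x_0 = 2.0000, f(x_0) = 4.000000, coefficient = 1
x_1 = 3.1250, f(x_1) = 9.765625, coefficient = 4
x_2 = 4.2500, f(x_2) = 18.062500, coefficient = 1

I ≈ (1.125000/3) × 61.125000 = 22.921875
Exact value: 22.921875
Error: 0.000000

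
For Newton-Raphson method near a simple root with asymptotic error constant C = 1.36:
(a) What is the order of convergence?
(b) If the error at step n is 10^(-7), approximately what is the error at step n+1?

(a) Newton-Raphson has quadratic (order 2) convergence near simple roots.
    This means |e_{n+1}| ≈ C|e_n|².

(b) With |e_n| = 10^(-7) and C = 1.36:
    |e_{n+1}| ≈ 1.36 × (10^(-7))² = 1.36 × 10^(-14)

(a) 2 (quadratic); (b) |e_{n+1}| ≈ 1.360e-14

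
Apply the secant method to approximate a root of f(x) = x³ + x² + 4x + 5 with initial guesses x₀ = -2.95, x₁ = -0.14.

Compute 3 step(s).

f(x) = x³ + x² + 4x + 5
x₀ = -2.95, x₁ = -0.14

Secant formula: x_{n+1} = x_n - f(x_n)(x_n - x_{n-1})/(f(x_n) - f(x_{n-1}))

Iteration 1:
  f(-2.950000) = -23.769875
  f(-0.140000) = 4.456856
  x_2 = -0.140000 - 4.456856×(-0.140000 - (-2.950000))/(4.456856 - (-23.769875))
       = -0.583685
Iteration 2:
  f(-0.140000) = 4.456856
  f(-0.583685) = 2.807095
  x_3 = -0.583685 - 2.807095×(-0.583685 - (-0.140000))/(2.807095 - 4.456856)
       = -1.338621
Iteration 3:
  f(-0.583685) = 2.807095
  f(-1.338621) = -0.961263
  x_4 = -1.338621 - (-0.961263)×(-1.338621 - (-0.583685))/(-0.961263 - 2.807095)
       = -1.146046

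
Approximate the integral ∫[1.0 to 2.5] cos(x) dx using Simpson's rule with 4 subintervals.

f(x) = cos(x)
a = 1.0, b = 2.5, n = 4
h = (b - a)/n = 0.375000

Simpson's rule: (h/3)[f(x₀) + 4f(x₁) + 2f(x₂) + ... + f(xₙ)]

x_0 = 1.0000, f(x_0) = 0.540302, coefficient = 1
x_1 = 1.3750, f(x_1) = 0.194548, coefficient = 4
x_2 = 1.7500, f(x_2) = -0.178246, coefficient = 2
x_3 = 2.1250, f(x_3) = -0.526266, coefficient = 4
x_4 = 2.5000, f(x_4) = -0.801144, coefficient = 1

I ≈ (0.375000/3) × -1.944208 = -0.243026
Exact value: -0.242999
Error: 0.000027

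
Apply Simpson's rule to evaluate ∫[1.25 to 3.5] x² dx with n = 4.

f(x) = x²
a = 1.25, b = 3.5, n = 4
h = (b - a)/n = 0.562500

Simpson's rule: (h/3)[f(x₀) + 4f(x₁) + 2f(x₂) + ... + f(xₙ)]

x_0 = 1.2500, f(x_0) = 1.562500, coefficient = 1
x_1 = 1.8125, f(x_1) = 3.285156, coefficient = 4
x_2 = 2.3750, f(x_2) = 5.640625, coefficient = 2
x_3 = 2.9375, f(x_3) = 8.628906, coefficient = 4
x_4 = 3.5000, f(x_4) = 12.250000, coefficient = 1

I ≈ (0.562500/3) × 72.750000 = 13.640625
Exact value: 13.640625
Error: 0.000000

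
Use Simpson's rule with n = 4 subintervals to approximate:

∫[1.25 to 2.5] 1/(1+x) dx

f(x) = 1/(1+x)
a = 1.25, b = 2.5, n = 4
h = (b - a)/n = 0.312500

Simpson's rule: (h/3)[f(x₀) + 4f(x₁) + 2f(x₂) + ... + f(xₙ)]

x_0 = 1.2500, f(x_0) = 0.444444, coefficient = 1
x_1 = 1.5625, f(x_1) = 0.390244, coefficient = 4
x_2 = 1.8750, f(x_2) = 0.347826, coefficient = 2
x_3 = 2.1875, f(x_3) = 0.313725, coefficient = 4
x_4 = 2.5000, f(x_4) = 0.285714, coefficient = 1

I ≈ (0.312500/3) × 4.241688 = 0.441843
Exact value: 0.441833
Error: 0.000010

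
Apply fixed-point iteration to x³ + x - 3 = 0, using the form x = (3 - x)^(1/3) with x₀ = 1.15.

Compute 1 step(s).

Equation: x³ + x - 3 = 0
Fixed-point form: x = (3 - x)^(1/3)
x₀ = 1.15

x_1 = g(1.150000) = 1.227601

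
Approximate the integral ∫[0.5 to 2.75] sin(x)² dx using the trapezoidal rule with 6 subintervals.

f(x) = sin(x)²
a = 0.5, b = 2.75, n = 6
h = (b - a)/n = 0.375000

Trapezoidal rule: (h/2)[f(x₀) + 2f(x₁) + 2f(x₂) + ... + f(xₙ)]

x_0 = 0.5000, f(x_0) = 0.229849, coefficient = 1
x_1 = 0.8750, f(x_1) = 0.589123, coefficient = 2
x_2 = 1.2500, f(x_2) = 0.900572, coefficient = 2
x_3 = 1.6250, f(x_3) = 0.997065, coefficient = 2
x_4 = 2.0000, f(x_4) = 0.826822, coefficient = 2
x_5 = 2.3750, f(x_5) = 0.481199, coefficient = 2
x_6 = 2.7500, f(x_6) = 0.145665, coefficient = 1

I ≈ (0.375000/2) × 7.965075 = 1.493452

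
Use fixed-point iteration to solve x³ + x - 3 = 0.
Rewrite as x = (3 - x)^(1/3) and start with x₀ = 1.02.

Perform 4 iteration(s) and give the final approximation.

Equation: x³ + x - 3 = 0
Fixed-point form: x = (3 - x)^(1/3)
x₀ = 1.02

x_1 = g(1.020000) = 1.255707
x_2 = g(1.255707) = 1.203760
x_3 = g(1.203760) = 1.215593
x_4 = g(1.215593) = 1.212918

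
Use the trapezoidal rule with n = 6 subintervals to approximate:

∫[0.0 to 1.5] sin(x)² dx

f(x) = sin(x)²
a = 0.0, b = 1.5, n = 6
h = (b - a)/n = 0.250000

Trapezoidal rule: (h/2)[f(x₀) + 2f(x₁) + 2f(x₂) + ... + f(xₙ)]

x_0 = 0.0000, f(x_0) = 0.000000, coefficient = 1
x_1 = 0.2500, f(x_1) = 0.061209, coefficient = 2
x_2 = 0.5000, f(x_2) = 0.229849, coefficient = 2
x_3 = 0.7500, f(x_3) = 0.464631, coefficient = 2
x_4 = 1.0000, f(x_4) = 0.708073, coefficient = 2
x_5 = 1.2500, f(x_5) = 0.900572, coefficient = 2
x_6 = 1.5000, f(x_6) = 0.994996, coefficient = 1

I ≈ (0.250000/2) × 5.723665 = 0.715458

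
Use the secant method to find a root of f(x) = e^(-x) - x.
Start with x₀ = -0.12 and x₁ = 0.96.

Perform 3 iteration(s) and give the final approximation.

f(x) = e^(-x) - x
x₀ = -0.12, x₁ = 0.96

Secant formula: x_{n+1} = x_n - f(x_n)(x_n - x_{n-1})/(f(x_n) - f(x_{n-1}))

Iteration 1:
  f(-0.120000) = 1.247497
  f(0.960000) = -0.577107
  x_2 = 0.960000 - (-0.577107)×(0.960000 - (-0.120000))/(-0.577107 - 1.247497)
       = 0.618405
Iteration 2:
  f(0.960000) = -0.577107
  f(0.618405) = -0.079602
  x_3 = 0.618405 - (-0.079602)×(0.618405 - 0.960000)/(-0.079602 - (-0.577107))
       = 0.563749
Iteration 3:
  f(0.618405) = -0.079602
  f(0.563749) = 0.005322
  x_4 = 0.563749 - 0.005322×(0.563749 - 0.618405)/(0.005322 - (-0.079602))
       = 0.567175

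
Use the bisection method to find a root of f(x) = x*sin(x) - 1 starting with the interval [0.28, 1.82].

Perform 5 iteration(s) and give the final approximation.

f(x) = x*sin(x) - 1
Initial interval: [0.28, 1.82]

Iteration 1:
  c_1 = (0.280000 + 1.820000)/2 = 1.050000
  f(c_1) = f(1.050000) = -0.089206
  f(a) × f(c) ≥ 0, new interval: [1.050000, 1.820000]
Iteration 2:
  c_2 = (1.050000 + 1.820000)/2 = 1.435000
  f(c_2) = f(1.435000) = 0.421789
  f(a) × f(c) < 0, new interval: [1.050000, 1.435000]
Iteration 3:
  c_3 = (1.050000 + 1.435000)/2 = 1.242500
  f(c_3) = f(1.242500) = 0.176142
  f(a) × f(c) < 0, new interval: [1.050000, 1.242500]
Iteration 4:
  c_4 = (1.050000 + 1.242500)/2 = 1.146250
  f(c_4) = f(1.146250) = 0.044492
  f(a) × f(c) < 0, new interval: [1.050000, 1.146250]
Iteration 5:
  c_5 = (1.050000 + 1.146250)/2 = 1.098125
  f(c_5) = f(1.098125) = -0.022279
  f(a) × f(c) ≥ 0, new interval: [1.098125, 1.146250]

After 5 iteration(s), the approximation is c_5 = 1.098125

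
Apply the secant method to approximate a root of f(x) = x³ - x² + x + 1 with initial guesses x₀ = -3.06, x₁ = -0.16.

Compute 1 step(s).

f(x) = x³ - x² + x + 1
x₀ = -3.06, x₁ = -0.16

Secant formula: x_{n+1} = x_n - f(x_n)(x_n - x_{n-1})/(f(x_n) - f(x_{n-1}))

Iteration 1:
  f(-3.060000) = -40.076216
  f(-0.160000) = 0.810304
  x_2 = -0.160000 - 0.810304×(-0.160000 - (-3.060000))/(0.810304 - (-40.076216))
       = -0.217473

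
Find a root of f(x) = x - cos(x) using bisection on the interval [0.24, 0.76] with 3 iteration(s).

f(x) = x - cos(x)
Initial interval: [0.24, 0.76]

Iteration 1:
  c_1 = (0.240000 + 0.760000)/2 = 0.500000
  f(c_1) = f(0.500000) = -0.377583
  f(a) × f(c) ≥ 0, new interval: [0.500000, 0.760000]
Iteration 2:
  c_2 = (0.500000 + 0.760000)/2 = 0.630000
  f(c_2) = f(0.630000) = -0.178028
  f(a) × f(c) ≥ 0, new interval: [0.630000, 0.760000]
Iteration 3:
  c_3 = (0.630000 + 0.760000)/2 = 0.695000
  f(c_3) = f(0.695000) = -0.073054
  f(a) × f(c) ≥ 0, new interval: [0.695000, 0.760000]

After 3 iteration(s), the approximation is c_3 = 0.695000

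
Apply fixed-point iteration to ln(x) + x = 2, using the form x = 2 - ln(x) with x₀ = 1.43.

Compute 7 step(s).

Equation: ln(x) + x = 2
Fixed-point form: x = 2 - ln(x)
x₀ = 1.43

x_1 = g(1.430000) = 1.642326
x_2 = g(1.642326) = 1.503887
x_3 = g(1.503887) = 1.591947
x_4 = g(1.591947) = 1.535042
x_5 = g(1.535042) = 1.571442
x_6 = g(1.571442) = 1.548006
x_7 = g(1.548006) = 1.563032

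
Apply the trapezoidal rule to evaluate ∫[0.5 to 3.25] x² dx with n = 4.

f(x) = x²
a = 0.5, b = 3.25, n = 4
h = (b - a)/n = 0.687500

Trapezoidal rule: (h/2)[f(x₀) + 2f(x₁) + 2f(x₂) + ... + f(xₙ)]

x_0 = 0.5000, f(x_0) = 0.250000, coefficient = 1
x_1 = 1.1875, f(x_1) = 1.410156, coefficient = 2
x_2 = 1.8750, f(x_2) = 3.515625, coefficient = 2
x_3 = 2.5625, f(x_3) = 6.566406, coefficient = 2
x_4 = 3.2500, f(x_4) = 10.562500, coefficient = 1

I ≈ (0.687500/2) × 33.796875 = 11.617676
Exact value: 11.401042
Error: 0.216634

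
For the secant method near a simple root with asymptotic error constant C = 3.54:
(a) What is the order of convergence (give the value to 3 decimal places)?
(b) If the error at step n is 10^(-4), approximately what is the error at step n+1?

(a) Secant method has superlinear convergence with order φ = (1+√5)/2 ≈ 1.618.
    This means |e_{n+1}| ≈ C|e_n|^1.618.

(b) With |e_n| = 10^(-4) and C = 3.54:
    |e_{n+1}| ≈ 3.54 × (10^(-4))^1.618 = 3.54 × 10^(-6.47)

(a) ≈ 1.618 (golden ratio); (b) |e_{n+1}| ≈ 1.194e-06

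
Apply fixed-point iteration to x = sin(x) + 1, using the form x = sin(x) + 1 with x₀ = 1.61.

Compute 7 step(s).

Equation: x = sin(x) + 1
Fixed-point form: x = sin(x) + 1
x₀ = 1.61

x_1 = g(1.610000) = 1.999232
x_2 = g(1.999232) = 1.909617
x_3 = g(1.909617) = 1.943147
x_4 = g(1.943147) = 1.931475
x_5 = g(1.931475) = 1.935658
x_6 = g(1.935658) = 1.934173
x_7 = g(1.934173) = 1.934702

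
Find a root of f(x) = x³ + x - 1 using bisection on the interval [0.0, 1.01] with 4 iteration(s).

f(x) = x³ + x - 1
Initial interval: [0.0, 1.01]

Iteration 1:
  c_1 = (0.000000 + 1.010000)/2 = 0.505000
  f(c_1) = f(0.505000) = -0.366212
  f(a) × f(c) ≥ 0, new interval: [0.505000, 1.010000]
Iteration 2:
  c_2 = (0.505000 + 1.010000)/2 = 0.757500
  f(c_2) = f(0.757500) = 0.192158
  f(a) × f(c) < 0, new interval: [0.505000, 0.757500]
Iteration 3:
  c_3 = (0.505000 + 0.757500)/2 = 0.631250
  f(c_3) = f(0.631250) = -0.117212
  f(a) × f(c) ≥ 0, new interval: [0.631250, 0.757500]
Iteration 4:
  c_4 = (0.631250 + 0.757500)/2 = 0.694375
  f(c_4) = f(0.694375) = 0.029173
  f(a) × f(c) < 0, new interval: [0.631250, 0.694375]

After 4 iteration(s), the approximation is c_4 = 0.694375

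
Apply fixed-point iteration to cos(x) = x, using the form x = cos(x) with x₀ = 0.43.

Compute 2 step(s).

Equation: cos(x) = x
Fixed-point form: x = cos(x)
x₀ = 0.43

x_1 = g(0.430000) = 0.908966
x_2 = g(0.908966) = 0.614562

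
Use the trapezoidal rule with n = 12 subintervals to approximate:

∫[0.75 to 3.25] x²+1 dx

f(x) = x²+1
a = 0.75, b = 3.25, n = 12
h = (b - a)/n = 0.208333

Trapezoidal rule: (h/2)[f(x₀) + 2f(x₁) + 2f(x₂) + ... + f(xₙ)]

x_0 = 0.7500, f(x_0) = 1.562500, coefficient = 1
x_1 = 0.9583, f(x_1) = 1.918403, coefficient = 2
x_2 = 1.1667, f(x_2) = 2.361111, coefficient = 2
x_3 = 1.3750, f(x_3) = 2.890625, coefficient = 2
x_4 = 1.5833, f(x_4) = 3.506944, coefficient = 2
x_5 = 1.7917, f(x_5) = 4.210069, coefficient = 2
x_6 = 2.0000, f(x_6) = 5.000000, coefficient = 2
x_7 = 2.2083, f(x_7) = 5.876736, coefficient = 2
x_8 = 2.4167, f(x_8) = 6.840278, coefficient = 2
x_9 = 2.6250, f(x_9) = 7.890625, coefficient = 2
x_10 = 2.8333, f(x_10) = 9.027778, coefficient = 2
x_11 = 3.0417, f(x_11) = 10.251736, coefficient = 2
x_12 = 3.2500, f(x_12) = 11.562500, coefficient = 1

I ≈ (0.208333/2) × 132.673611 = 13.820168
Exact value: 13.802083
Error: 0.018084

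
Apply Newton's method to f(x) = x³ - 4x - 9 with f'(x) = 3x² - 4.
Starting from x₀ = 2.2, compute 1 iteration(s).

f(x) = x³ - 4x - 9
f'(x) = 3x² - 4
x₀ = 2.2

Newton-Raphson formula: x_{n+1} = x_n - f(x_n)/f'(x_n)

Iteration 1:
  f(2.200000) = -7.152000
  f'(2.200000) = 10.520000
  x_1 = 2.200000 - (-7.152000)/10.520000 = 2.879848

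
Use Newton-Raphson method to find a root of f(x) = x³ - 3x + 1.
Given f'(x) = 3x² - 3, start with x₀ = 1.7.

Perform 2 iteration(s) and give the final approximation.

f(x) = x³ - 3x + 1
f'(x) = 3x² - 3
x₀ = 1.7

Newton-Raphson formula: x_{n+1} = x_n - f(x_n)/f'(x_n)

Iteration 1:
  f(1.700000) = 0.813000
  f'(1.700000) = 5.670000
  x_1 = 1.700000 - 0.813000/5.670000 = 1.556614
Iteration 2:
  f(1.556614) = 0.101906
  f'(1.556614) = 4.269139
  x_2 = 1.556614 - 0.101906/4.269139 = 1.532743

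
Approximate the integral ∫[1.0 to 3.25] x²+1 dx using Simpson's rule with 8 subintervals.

f(x) = x²+1
a = 1.0, b = 3.25, n = 8
h = (b - a)/n = 0.281250

Simpson's rule: (h/3)[f(x₀) + 4f(x₁) + 2f(x₂) + ... + f(xₙ)]

x_0 = 1.0000, f(x_0) = 2.000000, coefficient = 1
x_1 = 1.2812, f(x_1) = 2.641602, coefficient = 4
x_2 = 1.5625, f(x_2) = 3.441406, coefficient = 2
x_3 = 1.8438, f(x_3) = 4.399414, coefficient = 4
x_4 = 2.1250, f(x_4) = 5.515625, coefficient = 2
x_5 = 2.4062, f(x_5) = 6.790039, coefficient = 4
x_6 = 2.6875, f(x_6) = 8.222656, coefficient = 2
x_7 = 2.9688, f(x_7) = 9.813477, coefficient = 4
x_8 = 3.2500, f(x_8) = 11.562500, coefficient = 1

I ≈ (0.281250/3) × 142.500000 = 13.359375
Exact value: 13.359375
Error: 0.000000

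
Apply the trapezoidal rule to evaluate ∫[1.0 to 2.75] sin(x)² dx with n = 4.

f(x) = sin(x)²
a = 1.0, b = 2.75, n = 4
h = (b - a)/n = 0.437500

Trapezoidal rule: (h/2)[f(x₀) + 2f(x₁) + 2f(x₂) + ... + f(xₙ)]

x_0 = 1.0000, f(x_0) = 0.708073, coefficient = 1
x_1 = 1.4375, f(x_1) = 0.982337, coefficient = 2
x_2 = 1.8750, f(x_2) = 0.910280, coefficient = 2
x_3 = 2.3125, f(x_3) = 0.543639, coefficient = 2
x_4 = 2.7500, f(x_4) = 0.145665, coefficient = 1

I ≈ (0.437500/2) × 5.726250 = 1.252617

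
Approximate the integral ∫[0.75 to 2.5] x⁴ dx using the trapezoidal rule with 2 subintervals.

f(x) = x⁴
a = 0.75, b = 2.5, n = 2
h = (b - a)/n = 0.875000

Trapezoidal rule: (h/2)[f(x₀) + 2f(x₁) + 2f(x₂) + ... + f(xₙ)]

x_0 = 0.7500, f(x_0) = 0.316406, coefficient = 1
x_1 = 1.6250, f(x_1) = 6.972900, coefficient = 2
x_2 = 2.5000, f(x_2) = 39.062500, coefficient = 1

I ≈ (0.875000/2) × 53.324707 = 23.329559
Exact value: 19.483789
Error: 3.845770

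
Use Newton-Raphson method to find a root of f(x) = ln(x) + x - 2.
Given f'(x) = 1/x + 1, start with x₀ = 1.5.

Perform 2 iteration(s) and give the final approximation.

f(x) = ln(x) + x - 2
f'(x) = 1/x + 1
x₀ = 1.5

Newton-Raphson formula: x_{n+1} = x_n - f(x_n)/f'(x_n)

Iteration 1:
  f(1.500000) = -0.094535
  f'(1.500000) = 1.666667
  x_1 = 1.500000 - (-0.094535)/1.666667 = 1.556721
Iteration 2:
  f(1.556721) = -0.000697
  f'(1.556721) = 1.642376
  x_2 = 1.556721 - (-0.000697)/1.642376 = 1.557146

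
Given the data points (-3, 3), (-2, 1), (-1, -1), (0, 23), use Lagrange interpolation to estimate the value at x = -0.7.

Lagrange interpolation formula:
P(x) = Σ yᵢ × Lᵢ(x)
where Lᵢ(x) = Π_{j≠i} (x - xⱼ)/(xᵢ - xⱼ)

L_0(-0.7) = (-0.7 - (-2))/(-3 - (-2)) × (-0.7 - (-1))/(-3 - (-1)) × (-0.7 - 0)/(-3 - 0) = 0.045500
L_1(-0.7) = (-0.7 - (-3))/(-2 - (-3)) × (-0.7 - (-1))/(-2 - (-1)) × (-0.7 - 0)/(-2 - 0) = -0.241500
L_2(-0.7) = (-0.7 - (-3))/(-1 - (-3)) × (-0.7 - (-2))/(-1 - (-2)) × (-0.7 - 0)/(-1 - 0) = 1.046500
L_3(-0.7) = (-0.7 - (-3))/(0 - (-3)) × (-0.7 - (-2))/(0 - (-2)) × (-0.7 - (-1))/(0 - (-1)) = 0.149500

P(-0.7) = 3×L_0(-0.7) + 1×L_1(-0.7) + (-1)×L_2(-0.7) + 23×L_3(-0.7)
P(-0.7) = 2.287000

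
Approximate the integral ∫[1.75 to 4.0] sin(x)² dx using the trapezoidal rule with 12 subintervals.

f(x) = sin(x)²
a = 1.75, b = 4.0, n = 12
h = (b - a)/n = 0.187500

Trapezoidal rule: (h/2)[f(x₀) + 2f(x₁) + 2f(x₂) + ... + f(xₙ)]

x_0 = 1.7500, f(x_0) = 0.968228, coefficient = 1
x_1 = 1.9375, f(x_1) = 0.871449, coefficient = 2
x_2 = 2.1250, f(x_2) = 0.723044, coefficient = 2
x_3 = 2.3125, f(x_3) = 0.543639, coefficient = 2
x_4 = 2.5000, f(x_4) = 0.358169, coefficient = 2
x_5 = 2.6875, f(x_5) = 0.192411, coefficient = 2
x_6 = 2.8750, f(x_6) = 0.069404, coefficient = 2
x_7 = 3.0625, f(x_7) = 0.006243, coefficient = 2
x_8 = 3.2500, f(x_8) = 0.011706, coefficient = 2
x_9 = 3.4375, f(x_9) = 0.085035, coefficient = 2
x_10 = 3.6250, f(x_10) = 0.216038, coefficient = 2
x_11 = 3.8125, f(x_11) = 0.386507, coefficient = 2
x_12 = 4.0000, f(x_12) = 0.572750, coefficient = 1

I ≈ (0.187500/2) × 8.468267 = 0.793900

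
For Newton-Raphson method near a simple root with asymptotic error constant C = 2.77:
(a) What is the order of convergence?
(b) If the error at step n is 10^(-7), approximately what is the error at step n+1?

(a) Newton-Raphson has quadratic (order 2) convergence near simple roots.
    This means |e_{n+1}| ≈ C|e_n|².

(b) With |e_n| = 10^(-7) and C = 2.77:
    |e_{n+1}| ≈ 2.77 × (10^(-7))² = 2.77 × 10^(-14)

(a) 2 (quadratic); (b) |e_{n+1}| ≈ 2.770e-14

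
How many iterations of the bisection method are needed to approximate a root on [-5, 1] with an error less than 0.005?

We need (b-a)/2^n ≤ 0.005
(1 - (-5))/2^n ≤ 0.005
6/2^n ≤ 0.005
2^n ≥ 1200
n ≥ log₂(1200) = 10.23
n ≥ 11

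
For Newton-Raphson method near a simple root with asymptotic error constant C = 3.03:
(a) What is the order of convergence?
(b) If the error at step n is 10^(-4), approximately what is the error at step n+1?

(a) Newton-Raphson has quadratic (order 2) convergence near simple roots.
    This means |e_{n+1}| ≈ C|e_n|².

(b) With |e_n| = 10^(-4) and C = 3.03:
    |e_{n+1}| ≈ 3.03 × (10^(-4))² = 3.03 × 10^(-8)

(a) 2 (quadratic); (b) |e_{n+1}| ≈ 3.030e-08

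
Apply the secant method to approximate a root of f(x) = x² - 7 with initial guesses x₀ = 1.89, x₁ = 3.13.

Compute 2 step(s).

f(x) = x² - 7
x₀ = 1.89, x₁ = 3.13

Secant formula: x_{n+1} = x_n - f(x_n)(x_n - x_{n-1})/(f(x_n) - f(x_{n-1}))

Iteration 1:
  f(1.890000) = -3.427900
  f(3.130000) = 2.796900
  x_2 = 3.130000 - 2.796900×(3.130000 - 1.890000)/(2.796900 - (-3.427900))
       = 2.572849
Iteration 2:
  f(3.130000) = 2.796900
  f(2.572849) = -0.380450
  x_3 = 2.572849 - (-0.380450)×(2.572849 - 3.130000)/(-0.380450 - 2.796900)
       = 2.639561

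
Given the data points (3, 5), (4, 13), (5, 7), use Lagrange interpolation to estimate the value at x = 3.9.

Lagrange interpolation formula:
P(x) = Σ yᵢ × Lᵢ(x)
where Lᵢ(x) = Π_{j≠i} (x - xⱼ)/(xᵢ - xⱼ)

L_0(3.9) = (3.9 - 4)/(3 - 4) × (3.9 - 5)/(3 - 5) = 0.055000
L_1(3.9) = (3.9 - 3)/(4 - 3) × (3.9 - 5)/(4 - 5) = 0.990000
L_2(3.9) = (3.9 - 3)/(5 - 3) × (3.9 - 4)/(5 - 4) = -0.045000

P(3.9) = 5×L_0(3.9) + 13×L_1(3.9) + 7×L_2(3.9)
P(3.9) = 12.830000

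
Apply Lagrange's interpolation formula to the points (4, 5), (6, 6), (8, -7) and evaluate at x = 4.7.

Lagrange interpolation formula:
P(x) = Σ yᵢ × Lᵢ(x)
where Lᵢ(x) = Π_{j≠i} (x - xⱼ)/(xᵢ - xⱼ)

L_0(4.7) = (4.7 - 6)/(4 - 6) × (4.7 - 8)/(4 - 8) = 0.536250
L_1(4.7) = (4.7 - 4)/(6 - 4) × (4.7 - 8)/(6 - 8) = 0.577500
L_2(4.7) = (4.7 - 4)/(8 - 4) × (4.7 - 6)/(8 - 6) = -0.113750

P(4.7) = 5×L_0(4.7) + 6×L_1(4.7) + (-7)×L_2(4.7)
P(4.7) = 6.942500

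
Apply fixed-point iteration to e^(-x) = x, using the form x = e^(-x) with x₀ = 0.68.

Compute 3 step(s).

Equation: e^(-x) = x
Fixed-point form: x = e^(-x)
x₀ = 0.68

x_1 = g(0.680000) = 0.506617
x_2 = g(0.506617) = 0.602531
x_3 = g(0.602531) = 0.547425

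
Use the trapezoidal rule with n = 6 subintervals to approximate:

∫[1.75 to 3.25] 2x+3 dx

f(x) = 2x+3
a = 1.75, b = 3.25, n = 6
h = (b - a)/n = 0.250000

Trapezoidal rule: (h/2)[f(x₀) + 2f(x₁) + 2f(x₂) + ... + f(xₙ)]

x_0 = 1.7500, f(x_0) = 6.500000, coefficient = 1
x_1 = 2.0000, f(x_1) = 7.000000, coefficient = 2
x_2 = 2.2500, f(x_2) = 7.500000, coefficient = 2
x_3 = 2.5000, f(x_3) = 8.000000, coefficient = 2
x_4 = 2.7500, f(x_4) = 8.500000, coefficient = 2
x_5 = 3.0000, f(x_5) = 9.000000, coefficient = 2
x_6 = 3.2500, f(x_6) = 9.500000, coefficient = 1

I ≈ (0.250000/2) × 96.000000 = 12.000000
Exact value: 12.000000
Error: 0.000000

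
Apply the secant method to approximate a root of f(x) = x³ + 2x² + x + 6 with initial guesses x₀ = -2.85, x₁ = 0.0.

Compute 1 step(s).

f(x) = x³ + 2x² + x + 6
x₀ = -2.85, x₁ = 0.0

Secant formula: x_{n+1} = x_n - f(x_n)(x_n - x_{n-1})/(f(x_n) - f(x_{n-1}))

Iteration 1:
  f(-2.850000) = -3.754125
  f(0.000000) = 6.000000
  x_2 = 0.000000 - 6.000000×(0.000000 - (-2.850000))/(6.000000 - (-3.754125))
       = -1.753104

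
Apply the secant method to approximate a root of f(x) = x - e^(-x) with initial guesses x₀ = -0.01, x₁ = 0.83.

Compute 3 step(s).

f(x) = x - e^(-x)
x₀ = -0.01, x₁ = 0.83

Secant formula: x_{n+1} = x_n - f(x_n)(x_n - x_{n-1})/(f(x_n) - f(x_{n-1}))

Iteration 1:
  f(-0.010000) = -1.020050
  f(0.830000) = 0.393951
  x_2 = 0.830000 - 0.393951×(0.830000 - (-0.010000))/(0.393951 - (-1.020050))
       = 0.595970
Iteration 2:
  f(0.830000) = 0.393951
  f(0.595970) = 0.044942
  x_3 = 0.595970 - 0.044942×(0.595970 - 0.830000)/(0.044942 - 0.393951)
       = 0.565834
Iteration 3:
  f(0.595970) = 0.044942
  f(0.565834) = -0.002053
  x_4 = 0.565834 - (-0.002053)×(0.565834 - 0.595970)/(-0.002053 - 0.044942)
       = 0.567150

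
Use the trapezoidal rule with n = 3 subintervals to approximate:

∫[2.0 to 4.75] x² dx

f(x) = x²
a = 2.0, b = 4.75, n = 3
h = (b - a)/n = 0.916667

Trapezoidal rule: (h/2)[f(x₀) + 2f(x₁) + 2f(x₂) + ... + f(xₙ)]

x_0 = 2.0000, f(x_0) = 4.000000, coefficient = 1
x_1 = 2.9167, f(x_1) = 8.506944, coefficient = 2
x_2 = 3.8333, f(x_2) = 14.694444, coefficient = 2
x_3 = 4.7500, f(x_3) = 22.562500, coefficient = 1

I ≈ (0.916667/2) × 72.965278 = 33.442419
Exact value: 33.057292
Error: 0.385127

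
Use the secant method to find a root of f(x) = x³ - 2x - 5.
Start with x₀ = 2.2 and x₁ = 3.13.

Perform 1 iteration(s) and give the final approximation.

f(x) = x³ - 2x - 5
x₀ = 2.2, x₁ = 3.13

Secant formula: x_{n+1} = x_n - f(x_n)(x_n - x_{n-1})/(f(x_n) - f(x_{n-1}))

Iteration 1:
  f(2.200000) = 1.248000
  f(3.130000) = 19.404297
  x_2 = 3.130000 - 19.404297×(3.130000 - 2.200000)/(19.404297 - 1.248000)
       = 2.136075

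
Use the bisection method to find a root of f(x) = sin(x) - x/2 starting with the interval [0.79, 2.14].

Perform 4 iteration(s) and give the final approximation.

f(x) = sin(x) - x/2
Initial interval: [0.79, 2.14]

Iteration 1:
  c_1 = (0.790000 + 2.140000)/2 = 1.465000
  f(c_1) = f(1.465000) = 0.261909
  f(a) × f(c) ≥ 0, new interval: [1.465000, 2.140000]
Iteration 2:
  c_2 = (1.465000 + 2.140000)/2 = 1.802500
  f(c_2) = f(1.802500) = 0.072027
  f(a) × f(c) ≥ 0, new interval: [1.802500, 2.140000]
Iteration 3:
  c_3 = (1.802500 + 2.140000)/2 = 1.971250
  f(c_3) = f(1.971250) = -0.064741
  f(a) × f(c) < 0, new interval: [1.802500, 1.971250]
Iteration 4:
  c_4 = (1.802500 + 1.971250)/2 = 1.886875
  f(c_4) = f(1.886875) = 0.007024
  f(a) × f(c) ≥ 0, new interval: [1.886875, 1.971250]

After 4 iteration(s), the approximation is c_4 = 1.886875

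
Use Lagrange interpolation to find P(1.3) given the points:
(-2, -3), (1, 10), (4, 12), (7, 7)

Lagrange interpolation formula:
P(x) = Σ yᵢ × Lᵢ(x)
where Lᵢ(x) = Π_{j≠i} (x - xⱼ)/(xᵢ - xⱼ)

L_0(1.3) = (1.3 - 1)/(-2 - 1) × (1.3 - 4)/(-2 - 4) × (1.3 - 7)/(-2 - 7) = -0.028500
L_1(1.3) = (1.3 - (-2))/(1 - (-2)) × (1.3 - 4)/(1 - 4) × (1.3 - 7)/(1 - 7) = 0.940500
L_2(1.3) = (1.3 - (-2))/(4 - (-2)) × (1.3 - 1)/(4 - 1) × (1.3 - 7)/(4 - 7) = 0.104500
L_3(1.3) = (1.3 - (-2))/(7 - (-2)) × (1.3 - 1)/(7 - 1) × (1.3 - 4)/(7 - 4) = -0.016500

P(1.3) = (-3)×L_0(1.3) + 10×L_1(1.3) + 12×L_2(1.3) + 7×L_3(1.3)
P(1.3) = 10.629000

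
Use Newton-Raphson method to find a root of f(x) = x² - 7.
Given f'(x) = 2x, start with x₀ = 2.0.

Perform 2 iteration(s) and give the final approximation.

f(x) = x² - 7
f'(x) = 2x
x₀ = 2.0

Newton-Raphson formula: x_{n+1} = x_n - f(x_n)/f'(x_n)

Iteration 1:
  f(2.000000) = -3.000000
  f'(2.000000) = 4.000000
  x_1 = 2.000000 - (-3.000000)/4.000000 = 2.750000
Iteration 2:
  f(2.750000) = 0.562500
  f'(2.750000) = 5.500000
  x_2 = 2.750000 - 0.562500/5.500000 = 2.647727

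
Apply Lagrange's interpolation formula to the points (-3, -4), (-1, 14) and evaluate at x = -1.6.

Lagrange interpolation formula:
P(x) = Σ yᵢ × Lᵢ(x)
where Lᵢ(x) = Π_{j≠i} (x - xⱼ)/(xᵢ - xⱼ)

L_0(-1.6) = (-1.6 - (-1))/(-3 - (-1)) = 0.300000
L_1(-1.6) = (-1.6 - (-3))/(-1 - (-3)) = 0.700000

P(-1.6) = (-4)×L_0(-1.6) + 14×L_1(-1.6)
P(-1.6) = 8.600000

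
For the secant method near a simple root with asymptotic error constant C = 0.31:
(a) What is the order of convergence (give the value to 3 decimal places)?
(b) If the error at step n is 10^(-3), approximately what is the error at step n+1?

(a) Secant method has superlinear convergence with order φ = (1+√5)/2 ≈ 1.618.
    This means |e_{n+1}| ≈ C|e_n|^1.618.

(b) With |e_n| = 10^(-3) and C = 0.31:
    |e_{n+1}| ≈ 0.31 × (10^(-3))^1.618 = 0.31 × 10^(-4.85)

(a) ≈ 1.618 (golden ratio); (b) |e_{n+1}| ≈ 4.338e-06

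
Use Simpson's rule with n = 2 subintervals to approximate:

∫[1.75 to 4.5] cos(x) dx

f(x) = cos(x)
a = 1.75, b = 4.5, n = 2
h = (b - a)/n = 1.375000

Simpson's rule: (h/3)[f(x₀) + 4f(x₁) + 2f(x₂) + ... + f(xₙ)]

x_0 = 1.7500, f(x_0) = -0.178246, coefficient = 1
x_1 = 3.1250, f(x_1) = -0.999862, coefficient = 4
x_2 = 4.5000, f(x_2) = -0.210796, coefficient = 1

I ≈ (1.375000/3) × -4.388491 = -2.011392
Exact value: -1.961516
Error: 0.049876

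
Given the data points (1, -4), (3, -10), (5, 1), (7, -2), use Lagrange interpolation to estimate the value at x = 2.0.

Lagrange interpolation formula:
P(x) = Σ yᵢ × Lᵢ(x)
where Lᵢ(x) = Π_{j≠i} (x - xⱼ)/(xᵢ - xⱼ)

L_0(2.0) = (2.0 - 3)/(1 - 3) × (2.0 - 5)/(1 - 5) × (2.0 - 7)/(1 - 7) = 0.312500
L_1(2.0) = (2.0 - 1)/(3 - 1) × (2.0 - 5)/(3 - 5) × (2.0 - 7)/(3 - 7) = 0.937500
L_2(2.0) = (2.0 - 1)/(5 - 1) × (2.0 - 3)/(5 - 3) × (2.0 - 7)/(5 - 7) = -0.312500
L_3(2.0) = (2.0 - 1)/(7 - 1) × (2.0 - 3)/(7 - 3) × (2.0 - 5)/(7 - 5) = 0.062500

P(2.0) = (-4)×L_0(2.0) + (-10)×L_1(2.0) + 1×L_2(2.0) + (-2)×L_3(2.0)
P(2.0) = -11.062500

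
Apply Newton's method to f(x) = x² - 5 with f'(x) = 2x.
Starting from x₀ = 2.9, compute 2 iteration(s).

f(x) = x² - 5
f'(x) = 2x
x₀ = 2.9

Newton-Raphson formula: x_{n+1} = x_n - f(x_n)/f'(x_n)

Iteration 1:
  f(2.900000) = 3.410000
  f'(2.900000) = 5.800000
  x_1 = 2.900000 - 3.410000/5.800000 = 2.312069
Iteration 2:
  f(2.312069) = 0.345663
  f'(2.312069) = 4.624138
  x_2 = 2.312069 - 0.345663/4.624138 = 2.237317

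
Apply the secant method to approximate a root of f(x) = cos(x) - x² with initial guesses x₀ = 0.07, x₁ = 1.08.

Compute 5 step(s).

f(x) = cos(x) - x²
x₀ = 0.07, x₁ = 1.08

Secant formula: x_{n+1} = x_n - f(x_n)(x_n - x_{n-1})/(f(x_n) - f(x_{n-1}))

Iteration 1:
  f(0.070000) = 0.992651
  f(1.080000) = -0.695072
  x_2 = 1.080000 - (-0.695072)×(1.080000 - 0.070000)/(-0.695072 - 0.992651)
       = 0.664042
Iteration 2:
  f(1.080000) = -0.695072
  f(0.664042) = 0.346557
  x_3 = 0.664042 - 0.346557×(0.664042 - 1.080000)/(0.346557 - (-0.695072))
       = 0.802434
Iteration 3:
  f(0.664042) = 0.346557
  f(0.802434) = 0.051059
  x_4 = 0.802434 - 0.051059×(0.802434 - 0.664042)/(0.051059 - 0.346557)
       = 0.826346
Iteration 4:
  f(0.802434) = 0.051059
  f(0.826346) = -0.005281
  x_5 = 0.826346 - (-0.005281)×(0.826346 - 0.802434)/(-0.005281 - 0.051059)
       = 0.824105
Iteration 5:
  f(0.826346) = -0.005281
  f(0.824105) = 0.000065
  x_6 = 0.824105 - 0.000065×(0.824105 - 0.826346)/(0.000065 - (-0.005281))
       = 0.824132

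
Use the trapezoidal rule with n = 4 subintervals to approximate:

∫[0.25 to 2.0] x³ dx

f(x) = x³
a = 0.25, b = 2.0, n = 4
h = (b - a)/n = 0.437500

Trapezoidal rule: (h/2)[f(x₀) + 2f(x₁) + 2f(x₂) + ... + f(xₙ)]

x_0 = 0.2500, f(x_0) = 0.015625, coefficient = 1
x_1 = 0.6875, f(x_1) = 0.324951, coefficient = 2
x_2 = 1.1250, f(x_2) = 1.423828, coefficient = 2
x_3 = 1.5625, f(x_3) = 3.814697, coefficient = 2
x_4 = 2.0000, f(x_4) = 8.000000, coefficient = 1

I ≈ (0.437500/2) × 19.142578 = 4.187439
Exact value: 3.999023
Error: 0.188416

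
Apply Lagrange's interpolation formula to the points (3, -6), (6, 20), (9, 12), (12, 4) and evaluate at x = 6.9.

Lagrange interpolation formula:
P(x) = Σ yᵢ × Lᵢ(x)
where Lᵢ(x) = Π_{j≠i} (x - xⱼ)/(xᵢ - xⱼ)

L_0(6.9) = (6.9 - 6)/(3 - 6) × (6.9 - 9)/(3 - 9) × (6.9 - 12)/(3 - 12) = -0.059500
L_1(6.9) = (6.9 - 3)/(6 - 3) × (6.9 - 9)/(6 - 9) × (6.9 - 12)/(6 - 12) = 0.773500
L_2(6.9) = (6.9 - 3)/(9 - 3) × (6.9 - 6)/(9 - 6) × (6.9 - 12)/(9 - 12) = 0.331500
L_3(6.9) = (6.9 - 3)/(12 - 3) × (6.9 - 6)/(12 - 6) × (6.9 - 9)/(12 - 9) = -0.045500

P(6.9) = (-6)×L_0(6.9) + 20×L_1(6.9) + 12×L_2(6.9) + 4×L_3(6.9)
P(6.9) = 19.623000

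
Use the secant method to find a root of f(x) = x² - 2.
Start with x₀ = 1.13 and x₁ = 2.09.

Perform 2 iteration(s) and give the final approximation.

f(x) = x² - 2
x₀ = 1.13, x₁ = 2.09

Secant formula: x_{n+1} = x_n - f(x_n)(x_n - x_{n-1})/(f(x_n) - f(x_{n-1}))

Iteration 1:
  f(1.130000) = -0.723100
  f(2.090000) = 2.368100
  x_2 = 2.090000 - 2.368100×(2.090000 - 1.130000)/(2.368100 - (-0.723100))
       = 1.354565
Iteration 2:
  f(2.090000) = 2.368100
  f(1.354565) = -0.165153
  x_3 = 1.354565 - (-0.165153)×(1.354565 - 2.090000)/(-0.165153 - 2.368100)
       = 1.402511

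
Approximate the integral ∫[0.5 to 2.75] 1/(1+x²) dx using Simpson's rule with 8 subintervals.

f(x) = 1/(1+x²)
a = 0.5, b = 2.75, n = 8
h = (b - a)/n = 0.281250

Simpson's rule: (h/3)[f(x₀) + 4f(x₁) + 2f(x₂) + ... + f(xₙ)]

x_0 = 0.5000, f(x_0) = 0.800000, coefficient = 1
x_1 = 0.7812, f(x_1) = 0.620982, coefficient = 4
x_2 = 1.0625, f(x_2) = 0.469725, coefficient = 2
x_3 = 1.3438, f(x_3) = 0.356422, coefficient = 4
x_4 = 1.6250, f(x_4) = 0.274678, coefficient = 2
x_5 = 1.9062, f(x_5) = 0.215806, coefficient = 4
x_6 = 2.1875, f(x_6) = 0.172856, coefficient = 2
x_7 = 2.4688, f(x_7) = 0.140950, coefficient = 4
x_8 = 2.7500, f(x_8) = 0.116788, coefficient = 1

I ≈ (0.281250/3) × 8.087947 = 0.758245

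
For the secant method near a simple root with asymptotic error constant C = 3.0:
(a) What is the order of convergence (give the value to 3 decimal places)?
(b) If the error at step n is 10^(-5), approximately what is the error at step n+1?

(a) Secant method has superlinear convergence with order φ = (1+√5)/2 ≈ 1.618.
    This means |e_{n+1}| ≈ C|e_n|^1.618.

(b) With |e_n| = 10^(-5) and C = 3.0:
    |e_{n+1}| ≈ 3.0 × (10^(-5))^1.618 = 3.0 × 10^(-8.09)

(a) ≈ 1.618 (golden ratio); (b) |e_{n+1}| ≈ 2.438e-08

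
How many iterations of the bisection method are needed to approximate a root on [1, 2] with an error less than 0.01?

We need (b-a)/2^n ≤ 0.01
(2 - 1)/2^n ≤ 0.01
1/2^n ≤ 0.01
2^n ≥ 100
n ≥ log₂(100) = 6.64
n ≥ 7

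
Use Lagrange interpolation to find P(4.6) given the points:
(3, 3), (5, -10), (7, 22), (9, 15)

Lagrange interpolation formula:
P(x) = Σ yᵢ × Lᵢ(x)
where Lᵢ(x) = Π_{j≠i} (x - xⱼ)/(xᵢ - xⱼ)

L_0(4.6) = (4.6 - 5)/(3 - 5) × (4.6 - 7)/(3 - 7) × (4.6 - 9)/(3 - 9) = 0.088000
L_1(4.6) = (4.6 - 3)/(5 - 3) × (4.6 - 7)/(5 - 7) × (4.6 - 9)/(5 - 9) = 1.056000
L_2(4.6) = (4.6 - 3)/(7 - 3) × (4.6 - 5)/(7 - 5) × (4.6 - 9)/(7 - 9) = -0.176000
L_3(4.6) = (4.6 - 3)/(9 - 3) × (4.6 - 5)/(9 - 5) × (4.6 - 7)/(9 - 7) = 0.032000

P(4.6) = 3×L_0(4.6) + (-10)×L_1(4.6) + 22×L_2(4.6) + 15×L_3(4.6)
P(4.6) = -13.688000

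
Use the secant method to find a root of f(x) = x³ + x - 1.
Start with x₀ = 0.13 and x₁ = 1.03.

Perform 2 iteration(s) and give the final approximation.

f(x) = x³ + x - 1
x₀ = 0.13, x₁ = 1.03

Secant formula: x_{n+1} = x_n - f(x_n)(x_n - x_{n-1})/(f(x_n) - f(x_{n-1}))

Iteration 1:
  f(0.130000) = -0.867803
  f(1.030000) = 1.122727
  x_2 = 1.030000 - 1.122727×(1.030000 - 0.130000)/(1.122727 - (-0.867803))
       = 0.522369
Iteration 2:
  f(1.030000) = 1.122727
  f(0.522369) = -0.335092
  x_3 = 0.522369 - (-0.335092)×(0.522369 - 1.030000)/(-0.335092 - 1.122727)
       = 0.639052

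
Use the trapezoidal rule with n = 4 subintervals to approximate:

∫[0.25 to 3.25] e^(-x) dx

f(x) = e^(-x)
a = 0.25, b = 3.25, n = 4
h = (b - a)/n = 0.750000

Trapezoidal rule: (h/2)[f(x₀) + 2f(x₁) + 2f(x₂) + ... + f(xₙ)]

x_0 = 0.2500, f(x_0) = 0.778801, coefficient = 1
x_1 = 1.0000, f(x_1) = 0.367879, coefficient = 2
x_2 = 1.7500, f(x_2) = 0.173774, coefficient = 2
x_3 = 2.5000, f(x_3) = 0.082085, coefficient = 2
x_4 = 3.2500, f(x_4) = 0.038774, coefficient = 1

I ≈ (0.750000/2) × 2.065052 = 0.774394
Exact value: 0.740027
Error: 0.034368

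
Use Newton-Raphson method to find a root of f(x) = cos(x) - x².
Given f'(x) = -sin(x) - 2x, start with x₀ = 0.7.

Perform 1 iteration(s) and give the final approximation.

f(x) = cos(x) - x²
f'(x) = -sin(x) - 2x
x₀ = 0.7

Newton-Raphson formula: x_{n+1} = x_n - f(x_n)/f'(x_n)

Iteration 1:
  f(0.700000) = 0.274842
  f'(0.700000) = -2.044218
  x_1 = 0.700000 - 0.274842/(-2.044218) = 0.834449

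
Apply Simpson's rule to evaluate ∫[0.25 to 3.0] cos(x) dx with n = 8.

f(x) = cos(x)
a = 0.25, b = 3.0, n = 8
h = (b - a)/n = 0.343750

Simpson's rule: (h/3)[f(x₀) + 4f(x₁) + 2f(x₂) + ... + f(xₙ)]

x_0 = 0.2500, f(x_0) = 0.968912, coefficient = 1
x_1 = 0.5938, f(x_1) = 0.828848, coefficient = 4
x_2 = 0.9375, f(x_2) = 0.591805, coefficient = 2
x_3 = 1.2812, f(x_3) = 0.285517, coefficient = 4
x_4 = 1.6250, f(x_4) = -0.054177, coefficient = 2
x_5 = 1.9688, f(x_5) = -0.387533, coefficient = 4
x_6 = 2.3125, f(x_6) = -0.675545, coefficient = 2
x_7 = 2.6562, f(x_7) = -0.884515, coefficient = 4
x_8 = 3.0000, f(x_8) = -0.989992, coefficient = 1

I ≈ (0.343750/3) × -0.927642 = -0.106292
Exact value: -0.106284
Error: 0.000008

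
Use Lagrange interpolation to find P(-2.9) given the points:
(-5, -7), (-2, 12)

Lagrange interpolation formula:
P(x) = Σ yᵢ × Lᵢ(x)
where Lᵢ(x) = Π_{j≠i} (x - xⱼ)/(xᵢ - xⱼ)

L_0(-2.9) = (-2.9 - (-2))/(-5 - (-2)) = 0.300000
L_1(-2.9) = (-2.9 - (-5))/(-2 - (-5)) = 0.700000

P(-2.9) = (-7)×L_0(-2.9) + 12×L_1(-2.9)
P(-2.9) = 6.300000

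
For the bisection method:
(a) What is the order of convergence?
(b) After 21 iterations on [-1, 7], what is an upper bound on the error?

(a) Bisection has linear (order 1) convergence; the error is halved each step.

(b) Error bound = (b-a)/2^n = (7 - (-1))/2^{21}
    = 8/2^{21}

(a) 1 (linear); (b) error ≤ 3.81e-06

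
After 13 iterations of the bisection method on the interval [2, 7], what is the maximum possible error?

Bisection error bound: |error| ≤ (b-a)/2^n
|error| ≤ (7 - 2)/2^13 = 5/2^13
|error| ≤ 0.0006103516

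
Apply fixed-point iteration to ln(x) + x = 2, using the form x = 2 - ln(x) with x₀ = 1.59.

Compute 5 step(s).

Equation: ln(x) + x = 2
Fixed-point form: x = 2 - ln(x)
x₀ = 1.59

x_1 = g(1.590000) = 1.536266
x_2 = g(1.536266) = 1.570645
x_3 = g(1.570645) = 1.548514
x_4 = g(1.548514) = 1.562705
x_5 = g(1.562705) = 1.553582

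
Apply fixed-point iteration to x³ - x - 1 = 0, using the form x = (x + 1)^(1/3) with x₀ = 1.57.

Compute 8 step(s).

Equation: x³ - x - 1 = 0
Fixed-point form: x = (x + 1)^(1/3)
x₀ = 1.57

x_1 = g(1.570000) = 1.369760
x_2 = g(1.369760) = 1.333219
x_3 = g(1.333219) = 1.326331
x_4 = g(1.326331) = 1.325024
x_5 = g(1.325024) = 1.324776
x_6 = g(1.324776) = 1.324729
x_7 = g(1.324729) = 1.324720
x_8 = g(1.324720) = 1.324718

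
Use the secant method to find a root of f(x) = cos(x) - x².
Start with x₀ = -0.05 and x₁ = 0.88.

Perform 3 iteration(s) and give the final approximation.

f(x) = cos(x) - x²
x₀ = -0.05, x₁ = 0.88

Secant formula: x_{n+1} = x_n - f(x_n)(x_n - x_{n-1})/(f(x_n) - f(x_{n-1}))

Iteration 1:
  f(-0.050000) = 0.996250
  f(0.880000) = -0.137249
  x_2 = 0.880000 - (-0.137249)×(0.880000 - (-0.050000))/(-0.137249 - 0.996250)
       = 0.767392
Iteration 2:
  f(0.880000) = -0.137249
  f(0.767392) = 0.130834
  x_3 = 0.767392 - 0.130834×(0.767392 - 0.880000)/(0.130834 - (-0.137249))
       = 0.822349
Iteration 3:
  f(0.767392) = 0.130834
  f(0.822349) = 0.004245
  x_4 = 0.822349 - 0.004245×(0.822349 - 0.767392)/(0.004245 - 0.130834)
       = 0.824191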